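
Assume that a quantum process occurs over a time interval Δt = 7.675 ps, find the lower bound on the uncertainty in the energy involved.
42.880 μeV

Using the energy-time uncertainty principle:
ΔEΔt ≥ ℏ/2

The minimum uncertainty in energy is:
ΔE_min = ℏ/(2Δt)
ΔE_min = (1.055e-34 J·s) / (2 × 7.675e-12 s)
ΔE_min = 6.870e-24 J = 42.880 μeV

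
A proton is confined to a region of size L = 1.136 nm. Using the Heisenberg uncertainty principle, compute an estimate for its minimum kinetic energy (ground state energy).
4.020 μeV

Using the uncertainty principle to estimate ground state energy:

1. The position uncertainty is approximately the confinement size:
   Δx ≈ L = 1.136e-09 m

2. From ΔxΔp ≥ ℏ/2, the minimum momentum uncertainty is:
   Δp ≈ ℏ/(2L) = 4.642e-26 kg·m/s

3. The kinetic energy is approximately:
   KE ≈ (Δp)²/(2m) = (4.642e-26)²/(2 × 1.673e-27 kg)
   KE ≈ 6.440e-25 J = 4.020 μeV

This is an order-of-magnitude estimate of the ground state energy.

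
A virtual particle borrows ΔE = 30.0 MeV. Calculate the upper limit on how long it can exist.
10.970 ys

Using the energy-time uncertainty principle:
ΔEΔt ≥ ℏ/2

For a virtual particle borrowing energy ΔE, the maximum lifetime is:
Δt_max = ℏ/(2ΔE)

Converting energy:
ΔE = 30.0 MeV = 4.807e-12 J

Δt_max = (1.055e-34 J·s) / (2 × 4.807e-12 J)
Δt_max = 1.097e-23 s = 10.970 ys

Virtual particles with higher borrowed energy exist for shorter times.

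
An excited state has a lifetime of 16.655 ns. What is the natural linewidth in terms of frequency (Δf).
4.778 MHz

Using the energy-time uncertainty principle and E = hf:
ΔEΔt ≥ ℏ/2
hΔf·Δt ≥ ℏ/2

The minimum frequency uncertainty is:
Δf = ℏ/(2hτ) = 1/(4πτ)
Δf = 1/(4π × 1.666e-08 s)
Δf = 4.778e+06 Hz = 4.778 MHz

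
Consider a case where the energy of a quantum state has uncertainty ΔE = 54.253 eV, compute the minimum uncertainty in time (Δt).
6.066 as

Using the energy-time uncertainty principle:
ΔEΔt ≥ ℏ/2

The minimum uncertainty in time is:
Δt_min = ℏ/(2ΔE)
Δt_min = (1.055e-34 J·s) / (2 × 8.692e-18 J)
Δt_min = 6.066e-18 s = 6.066 as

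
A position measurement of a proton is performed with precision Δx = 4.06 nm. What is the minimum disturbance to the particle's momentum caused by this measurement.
1.299 × 10^-26 kg·m/s

The uncertainty principle implies that measuring position disturbs momentum:
ΔxΔp ≥ ℏ/2

When we measure position with precision Δx, we necessarily introduce a momentum uncertainty:
Δp ≥ ℏ/(2Δx)
Δp_min = (1.055e-34 J·s) / (2 × 4.060e-09 m)
Δp_min = 1.299e-26 kg·m/s

The more precisely we measure position, the greater the momentum disturbance.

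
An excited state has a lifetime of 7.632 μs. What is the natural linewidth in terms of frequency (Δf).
10.427 kHz

Using the energy-time uncertainty principle and E = hf:
ΔEΔt ≥ ℏ/2
hΔf·Δt ≥ ℏ/2

The minimum frequency uncertainty is:
Δf = ℏ/(2hτ) = 1/(4πτ)
Δf = 1/(4π × 7.632e-06 s)
Δf = 1.043e+04 Hz = 10.427 kHz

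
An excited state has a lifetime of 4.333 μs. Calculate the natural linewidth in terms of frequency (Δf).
18.365 kHz

Using the energy-time uncertainty principle and E = hf:
ΔEΔt ≥ ℏ/2
hΔf·Δt ≥ ℏ/2

The minimum frequency uncertainty is:
Δf = ℏ/(2hτ) = 1/(4πτ)
Δf = 1/(4π × 4.333e-06 s)
Δf = 1.837e+04 Hz = 18.365 kHz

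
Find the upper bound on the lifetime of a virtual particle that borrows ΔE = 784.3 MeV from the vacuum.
4.196 × 10^-25 s

Using the energy-time uncertainty principle:
ΔEΔt ≥ ℏ/2

For a virtual particle borrowing energy ΔE, the maximum lifetime is:
Δt_max = ℏ/(2ΔE)

Converting energy:
ΔE = 784.3 MeV = 1.257e-10 J

Δt_max = (1.055e-34 J·s) / (2 × 1.257e-10 J)
Δt_max = 4.196e-25 s = 4.196 × 10^-25 s

Virtual particles with higher borrowed energy exist for shorter times.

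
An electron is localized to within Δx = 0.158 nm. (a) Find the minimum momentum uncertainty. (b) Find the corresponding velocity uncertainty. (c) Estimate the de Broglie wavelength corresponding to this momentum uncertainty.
(a) Δp_min = 3.337 × 10^-25 kg·m/s
(b) Δv_min = 366.353 km/s
(c) λ_dB = 1.985 nm

Step-by-step:

(a) From the uncertainty principle:
Δp_min = ℏ/(2Δx) = (1.055e-34 J·s)/(2 × 1.580e-10 m) = 3.337e-25 kg·m/s

(b) The velocity uncertainty:
Δv = Δp/m = (3.337e-25 kg·m/s)/(9.109e-31 kg) = 3.664e+05 m/s = 366.353 km/s

(c) The de Broglie wavelength for this momentum:
λ = h/p = (6.626e-34 J·s)/(3.337e-25 kg·m/s) = 1.985e-09 m = 1.985 nm

Note: The de Broglie wavelength is comparable to the localization size, as expected from wave-particle duality.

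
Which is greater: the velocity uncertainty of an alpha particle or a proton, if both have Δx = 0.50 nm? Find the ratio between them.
The proton has the larger minimum velocity uncertainty, by a ratio of 4.0.

For both particles, Δp_min = ℏ/(2Δx) = 1.055e-25 kg·m/s (same for both).

The velocity uncertainty is Δv = Δp/m:
- alpha particle: Δv = 1.055e-25 / 6.645e-27 = 1.587e+01 m/s = 15.871 m/s
- proton: Δv = 1.055e-25 / 1.673e-27 = 6.305e+01 m/s = 63.049 m/s

Ratio: 6.305e+01 / 1.587e+01 = 4.0

The lighter particle has larger velocity uncertainty because Δv ∝ 1/m.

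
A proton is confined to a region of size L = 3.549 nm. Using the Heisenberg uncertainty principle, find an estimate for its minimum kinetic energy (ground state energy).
411.853 neV

Using the uncertainty principle to estimate ground state energy:

1. The position uncertainty is approximately the confinement size:
   Δx ≈ L = 3.549e-09 m

2. From ΔxΔp ≥ ℏ/2, the minimum momentum uncertainty is:
   Δp ≈ ℏ/(2L) = 1.486e-26 kg·m/s

3. The kinetic energy is approximately:
   KE ≈ (Δp)²/(2m) = (1.486e-26)²/(2 × 1.673e-27 kg)
   KE ≈ 6.599e-26 J = 411.853 neV

This is an order-of-magnitude estimate of the ground state energy.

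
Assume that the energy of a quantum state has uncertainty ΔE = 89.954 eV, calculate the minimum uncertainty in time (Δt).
3.659 as

Using the energy-time uncertainty principle:
ΔEΔt ≥ ℏ/2

The minimum uncertainty in time is:
Δt_min = ℏ/(2ΔE)
Δt_min = (1.055e-34 J·s) / (2 × 1.441e-17 J)
Δt_min = 3.659e-18 s = 3.659 as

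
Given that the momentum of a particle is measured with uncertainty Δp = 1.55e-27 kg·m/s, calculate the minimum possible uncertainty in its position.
34.018 nm

Using the Heisenberg uncertainty principle:
ΔxΔp ≥ ℏ/2

The minimum uncertainty in position is:
Δx_min = ℏ/(2Δp)
Δx_min = (1.055e-34 J·s) / (2 × 1.550e-27 kg·m/s)
Δx_min = 3.402e-08 m = 34.018 nm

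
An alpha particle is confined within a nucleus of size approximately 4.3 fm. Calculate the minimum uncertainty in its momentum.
1.226 × 10^-20 kg·m/s

Using the Heisenberg uncertainty principle:
ΔxΔp ≥ ℏ/2

With Δx ≈ L = 4.300e-15 m (the confinement size):
Δp_min = ℏ/(2Δx)
Δp_min = (1.055e-34 J·s) / (2 × 4.300e-15 m)
Δp_min = 1.226e-20 kg·m/s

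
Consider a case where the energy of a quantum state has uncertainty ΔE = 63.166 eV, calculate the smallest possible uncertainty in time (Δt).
5.210 as

Using the energy-time uncertainty principle:
ΔEΔt ≥ ℏ/2

The minimum uncertainty in time is:
Δt_min = ℏ/(2ΔE)
Δt_min = (1.055e-34 J·s) / (2 × 1.012e-17 J)
Δt_min = 5.210e-18 s = 5.210 as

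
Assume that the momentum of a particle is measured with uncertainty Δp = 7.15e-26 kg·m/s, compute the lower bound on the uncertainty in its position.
737.463 pm

Using the Heisenberg uncertainty principle:
ΔxΔp ≥ ℏ/2

The minimum uncertainty in position is:
Δx_min = ℏ/(2Δp)
Δx_min = (1.055e-34 J·s) / (2 × 7.150e-26 kg·m/s)
Δx_min = 7.375e-10 m = 737.463 pm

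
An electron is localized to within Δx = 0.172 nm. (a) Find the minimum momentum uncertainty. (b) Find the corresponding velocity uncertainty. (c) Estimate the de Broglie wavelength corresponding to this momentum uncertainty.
(a) Δp_min = 3.066 × 10^-25 kg·m/s
(b) Δv_min = 336.534 km/s
(c) λ_dB = 2.161 nm

Step-by-step:

(a) From the uncertainty principle:
Δp_min = ℏ/(2Δx) = (1.055e-34 J·s)/(2 × 1.720e-10 m) = 3.066e-25 kg·m/s

(b) The velocity uncertainty:
Δv = Δp/m = (3.066e-25 kg·m/s)/(9.109e-31 kg) = 3.365e+05 m/s = 336.534 km/s

(c) The de Broglie wavelength for this momentum:
λ = h/p = (6.626e-34 J·s)/(3.066e-25 kg·m/s) = 2.161e-09 m = 2.161 nm

Note: The de Broglie wavelength is comparable to the localization size, as expected from wave-particle duality.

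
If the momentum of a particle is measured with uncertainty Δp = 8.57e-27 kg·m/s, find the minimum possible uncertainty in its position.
6.153 nm

Using the Heisenberg uncertainty principle:
ΔxΔp ≥ ℏ/2

The minimum uncertainty in position is:
Δx_min = ℏ/(2Δp)
Δx_min = (1.055e-34 J·s) / (2 × 8.570e-27 kg·m/s)
Δx_min = 6.153e-09 m = 6.153 nm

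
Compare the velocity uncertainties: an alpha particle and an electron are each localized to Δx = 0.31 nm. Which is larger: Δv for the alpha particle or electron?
The electron has the larger minimum velocity uncertainty, by a ratio of 7294.3.

For both particles, Δp_min = ℏ/(2Δx) = 1.701e-25 kg·m/s (same for both).

The velocity uncertainty is Δv = Δp/m:
- alpha particle: Δv = 1.701e-25 / 6.645e-27 = 2.560e+01 m/s = 25.598 m/s
- electron: Δv = 1.701e-25 / 9.109e-31 = 1.867e+05 m/s = 186.722 km/s

Ratio: 1.867e+05 / 2.560e+01 = 7294.3

The lighter particle has larger velocity uncertainty because Δv ∝ 1/m.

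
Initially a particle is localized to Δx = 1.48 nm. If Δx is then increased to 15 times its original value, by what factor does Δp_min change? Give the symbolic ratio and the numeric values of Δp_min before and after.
Original Δp_min = 3.563 × 10^-26 kg·m/s; new Δp'_min = 2.375 × 10^-27 kg·m/s; ratio Δp'_min/Δp_min = 1/15.

From the uncertainty principle ΔxΔp ≥ ℏ/2, the minimum momentum uncertainty is Δp_min = ℏ/(2Δx).

Original (Δx = 1.48 nm = 1.480e-09 m):
Δp_min = (1.055e-34 J·s)/(2 × 1.480e-09 m) = 3.563e-26 kg·m/s

When Δx → 15Δx:
Δp'_min = ℏ/(2 × 15Δx) = (1/15) × ℏ/(2Δx) = (1/15) × Δp_min
Δp'_min = 1/15 × 3.563e-26 kg·m/s = 2.375e-27 kg·m/s

Since Δp_min ∝ 1/Δx, when Δx is increased to 15 times its original value, Δp_min decreases to 1/15 of its original value.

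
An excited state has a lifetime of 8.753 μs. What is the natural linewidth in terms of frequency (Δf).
9.091 kHz

Using the energy-time uncertainty principle and E = hf:
ΔEΔt ≥ ℏ/2
hΔf·Δt ≥ ℏ/2

The minimum frequency uncertainty is:
Δf = ℏ/(2hτ) = 1/(4πτ)
Δf = 1/(4π × 8.753e-06 s)
Δf = 9.091e+03 Hz = 9.091 kHz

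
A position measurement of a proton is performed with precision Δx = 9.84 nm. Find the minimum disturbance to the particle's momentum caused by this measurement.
5.359 × 10^-27 kg·m/s

The uncertainty principle implies that measuring position disturbs momentum:
ΔxΔp ≥ ℏ/2

When we measure position with precision Δx, we necessarily introduce a momentum uncertainty:
Δp ≥ ℏ/(2Δx)
Δp_min = (1.055e-34 J·s) / (2 × 9.840e-09 m)
Δp_min = 5.359e-27 kg·m/s

The more precisely we measure position, the greater the momentum disturbance.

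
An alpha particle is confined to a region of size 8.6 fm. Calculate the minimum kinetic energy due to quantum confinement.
17.656 keV

Using the uncertainty principle:

1. Position uncertainty: Δx ≈ 8.600e-15 m
2. Minimum momentum uncertainty: Δp = ℏ/(2Δx) = 6.131e-21 kg·m/s
3. Minimum kinetic energy:
   KE = (Δp)²/(2m) = (6.131e-21)²/(2 × 6.645e-27 kg)
   KE = 2.829e-15 J = 17.656 keV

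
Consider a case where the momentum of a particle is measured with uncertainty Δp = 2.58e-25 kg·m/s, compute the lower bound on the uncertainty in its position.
204.374 pm

Using the Heisenberg uncertainty principle:
ΔxΔp ≥ ℏ/2

The minimum uncertainty in position is:
Δx_min = ℏ/(2Δp)
Δx_min = (1.055e-34 J·s) / (2 × 2.580e-25 kg·m/s)
Δx_min = 2.044e-10 m = 204.374 pm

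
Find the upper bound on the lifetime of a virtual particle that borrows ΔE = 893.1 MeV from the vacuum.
3.685 × 10^-25 s

Using the energy-time uncertainty principle:
ΔEΔt ≥ ℏ/2

For a virtual particle borrowing energy ΔE, the maximum lifetime is:
Δt_max = ℏ/(2ΔE)

Converting energy:
ΔE = 893.1 MeV = 1.431e-10 J

Δt_max = (1.055e-34 J·s) / (2 × 1.431e-10 J)
Δt_max = 3.685e-25 s = 3.685 × 10^-25 s

Virtual particles with higher borrowed energy exist for shorter times.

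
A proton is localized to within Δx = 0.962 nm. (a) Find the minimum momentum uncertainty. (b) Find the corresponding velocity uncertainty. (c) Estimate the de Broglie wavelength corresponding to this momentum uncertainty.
(a) Δp_min = 5.481 × 10^-26 kg·m/s
(b) Δv_min = 32.770 m/s
(c) λ_dB = 12.089 nm

Step-by-step:

(a) From the uncertainty principle:
Δp_min = ℏ/(2Δx) = (1.055e-34 J·s)/(2 × 9.620e-10 m) = 5.481e-26 kg·m/s

(b) The velocity uncertainty:
Δv = Δp/m = (5.481e-26 kg·m/s)/(1.673e-27 kg) = 3.277e+01 m/s = 32.770 m/s

(c) The de Broglie wavelength for this momentum:
λ = h/p = (6.626e-34 J·s)/(5.481e-26 kg·m/s) = 1.209e-08 m = 12.089 nm

Note: The de Broglie wavelength is comparable to the localization size, as expected from wave-particle duality.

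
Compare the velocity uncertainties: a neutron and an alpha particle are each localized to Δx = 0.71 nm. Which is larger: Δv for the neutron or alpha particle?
The neutron has the larger minimum velocity uncertainty, by a ratio of 4.0.

For both particles, Δp_min = ℏ/(2Δx) = 7.427e-26 kg·m/s (same for both).

The velocity uncertainty is Δv = Δp/m:
- neutron: Δv = 7.427e-26 / 1.675e-27 = 4.434e+01 m/s = 44.340 m/s
- alpha particle: Δv = 7.427e-26 / 6.645e-27 = 1.118e+01 m/s = 11.177 m/s

Ratio: 4.434e+01 / 1.118e+01 = 4.0

The lighter particle has larger velocity uncertainty because Δv ∝ 1/m.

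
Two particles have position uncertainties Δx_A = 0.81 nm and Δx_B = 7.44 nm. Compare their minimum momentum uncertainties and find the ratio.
Particle A has the larger minimum momentum uncertainty, by a factor of 9.19.

For each particle, the minimum momentum uncertainty is Δp_min = ℏ/(2Δx):

Particle A: Δp_A = ℏ/(2×8.100e-10 m) = 6.510e-26 kg·m/s
Particle B: Δp_B = ℏ/(2×7.440e-09 m) = 7.087e-27 kg·m/s

Ratio: Δp_A/Δp_B = 9.19

Since Δp_min ∝ 1/Δx, the particle with smaller position uncertainty (A) has larger momentum uncertainty.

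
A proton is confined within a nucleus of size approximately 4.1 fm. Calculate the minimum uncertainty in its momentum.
1.286 × 10^-20 kg·m/s

Using the Heisenberg uncertainty principle:
ΔxΔp ≥ ℏ/2

With Δx ≈ L = 4.100e-15 m (the confinement size):
Δp_min = ℏ/(2Δx)
Δp_min = (1.055e-34 J·s) / (2 × 4.100e-15 m)
Δp_min = 1.286e-20 kg·m/s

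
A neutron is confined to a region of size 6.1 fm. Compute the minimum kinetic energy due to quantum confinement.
139.218 keV

Using the uncertainty principle:

1. Position uncertainty: Δx ≈ 6.100e-15 m
2. Minimum momentum uncertainty: Δp = ℏ/(2Δx) = 8.644e-21 kg·m/s
3. Minimum kinetic energy:
   KE = (Δp)²/(2m) = (8.644e-21)²/(2 × 1.675e-27 kg)
   KE = 2.231e-14 J = 139.218 keV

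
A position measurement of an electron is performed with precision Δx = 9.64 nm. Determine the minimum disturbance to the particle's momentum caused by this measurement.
5.470 × 10^-27 kg·m/s

The uncertainty principle implies that measuring position disturbs momentum:
ΔxΔp ≥ ℏ/2

When we measure position with precision Δx, we necessarily introduce a momentum uncertainty:
Δp ≥ ℏ/(2Δx)
Δp_min = (1.055e-34 J·s) / (2 × 9.640e-09 m)
Δp_min = 5.470e-27 kg·m/s

The more precisely we measure position, the greater the momentum disturbance.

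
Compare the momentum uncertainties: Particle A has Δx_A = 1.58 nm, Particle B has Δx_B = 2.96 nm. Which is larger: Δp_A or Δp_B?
Particle A has the larger minimum momentum uncertainty, by a factor of 1.87.

For each particle, the minimum momentum uncertainty is Δp_min = ℏ/(2Δx):

Particle A: Δp_A = ℏ/(2×1.580e-09 m) = 3.337e-26 kg·m/s
Particle B: Δp_B = ℏ/(2×2.960e-09 m) = 1.781e-26 kg·m/s

Ratio: Δp_A/Δp_B = 1.87

Since Δp_min ∝ 1/Δx, the particle with smaller position uncertainty (A) has larger momentum uncertainty.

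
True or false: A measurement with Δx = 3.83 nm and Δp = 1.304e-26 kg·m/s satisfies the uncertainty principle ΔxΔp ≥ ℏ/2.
No, it violates the uncertainty principle (impossible measurement).

Calculate the product ΔxΔp:
ΔxΔp = (3.830e-09 m) × (1.304e-26 kg·m/s)
ΔxΔp = 4.994e-35 J·s

Compare to the minimum allowed value ℏ/2:
ℏ/2 = 5.273e-35 J·s

Since ΔxΔp = 4.994e-35 J·s < 5.273e-35 J·s = ℏ/2,
the measurement violates the uncertainty principle.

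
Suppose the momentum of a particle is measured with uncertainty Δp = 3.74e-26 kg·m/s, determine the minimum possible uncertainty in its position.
1.410 nm

Using the Heisenberg uncertainty principle:
ΔxΔp ≥ ℏ/2

The minimum uncertainty in position is:
Δx_min = ℏ/(2Δp)
Δx_min = (1.055e-34 J·s) / (2 × 3.740e-26 kg·m/s)
Δx_min = 1.410e-09 m = 1.410 nm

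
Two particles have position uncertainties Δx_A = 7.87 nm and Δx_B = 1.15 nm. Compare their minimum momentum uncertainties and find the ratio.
Particle B has the larger minimum momentum uncertainty, by a factor of 6.84.

For each particle, the minimum momentum uncertainty is Δp_min = ℏ/(2Δx):

Particle A: Δp_A = ℏ/(2×7.870e-09 m) = 6.700e-27 kg·m/s
Particle B: Δp_B = ℏ/(2×1.150e-09 m) = 4.585e-26 kg·m/s

Ratio: Δp_B/Δp_A = 6.84

Since Δp_min ∝ 1/Δx, the particle with smaller position uncertainty (B) has larger momentum uncertainty.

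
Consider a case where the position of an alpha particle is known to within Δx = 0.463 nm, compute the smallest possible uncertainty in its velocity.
17.139 m/s

Using the Heisenberg uncertainty principle and Δp = mΔv:
ΔxΔp ≥ ℏ/2
Δx(mΔv) ≥ ℏ/2

The minimum uncertainty in velocity is:
Δv_min = ℏ/(2mΔx)
Δv_min = (1.055e-34 J·s) / (2 × 6.645e-27 kg × 4.630e-10 m)
Δv_min = 1.714e+01 m/s = 17.139 m/s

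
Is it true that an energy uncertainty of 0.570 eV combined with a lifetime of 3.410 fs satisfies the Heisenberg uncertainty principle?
Yes, it satisfies the uncertainty relation.

Calculate the product ΔEΔt:
ΔE = 0.570 eV = 9.132e-20 J
ΔEΔt = (9.132e-20 J) × (3.410e-15 s)
ΔEΔt = 3.114e-34 J·s

Compare to the minimum allowed value ℏ/2:
ℏ/2 = 5.273e-35 J·s

Since ΔEΔt = 3.114e-34 J·s ≥ 5.273e-35 J·s = ℏ/2,
this satisfies the uncertainty relation.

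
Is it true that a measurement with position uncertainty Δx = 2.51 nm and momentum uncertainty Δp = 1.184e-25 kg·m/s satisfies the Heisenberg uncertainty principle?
Yes, it satisfies the uncertainty principle.

Calculate the product ΔxΔp:
ΔxΔp = (2.510e-09 m) × (1.184e-25 kg·m/s)
ΔxΔp = 2.972e-34 J·s

Compare to the minimum allowed value ℏ/2:
ℏ/2 = 5.273e-35 J·s

Since ΔxΔp = 2.972e-34 J·s ≥ 5.273e-35 J·s = ℏ/2,
the measurement satisfies the uncertainty principle.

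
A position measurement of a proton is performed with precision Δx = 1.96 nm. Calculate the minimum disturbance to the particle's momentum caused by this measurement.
2.690 × 10^-26 kg·m/s

The uncertainty principle implies that measuring position disturbs momentum:
ΔxΔp ≥ ℏ/2

When we measure position with precision Δx, we necessarily introduce a momentum uncertainty:
Δp ≥ ℏ/(2Δx)
Δp_min = (1.055e-34 J·s) / (2 × 1.960e-09 m)
Δp_min = 2.690e-26 kg·m/s

The more precisely we measure position, the greater the momentum disturbance.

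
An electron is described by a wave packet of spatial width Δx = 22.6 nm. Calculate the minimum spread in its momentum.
2.333 × 10^-27 kg·m/s

For a wave packet, the spatial width Δx and momentum spread Δp are related by the uncertainty principle:
ΔxΔp ≥ ℏ/2

The minimum momentum spread is:
Δp_min = ℏ/(2Δx)
Δp_min = (1.055e-34 J·s) / (2 × 2.260e-08 m)
Δp_min = 2.333e-27 kg·m/s

A wave packet cannot have both a well-defined position and well-defined momentum.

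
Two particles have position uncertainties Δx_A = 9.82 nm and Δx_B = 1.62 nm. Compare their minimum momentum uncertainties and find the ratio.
Particle B has the larger minimum momentum uncertainty, by a factor of 6.06.

For each particle, the minimum momentum uncertainty is Δp_min = ℏ/(2Δx):

Particle A: Δp_A = ℏ/(2×9.820e-09 m) = 5.370e-27 kg·m/s
Particle B: Δp_B = ℏ/(2×1.620e-09 m) = 3.255e-26 kg·m/s

Ratio: Δp_B/Δp_A = 6.06

Since Δp_min ∝ 1/Δx, the particle with smaller position uncertainty (B) has larger momentum uncertainty.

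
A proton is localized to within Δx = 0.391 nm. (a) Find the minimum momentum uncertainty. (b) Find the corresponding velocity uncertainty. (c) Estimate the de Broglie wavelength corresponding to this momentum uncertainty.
(a) Δp_min = 1.349 × 10^-25 kg·m/s
(b) Δv_min = 80.625 m/s
(c) λ_dB = 4.913 nm

Step-by-step:

(a) From the uncertainty principle:
Δp_min = ℏ/(2Δx) = (1.055e-34 J·s)/(2 × 3.910e-10 m) = 1.349e-25 kg·m/s

(b) The velocity uncertainty:
Δv = Δp/m = (1.349e-25 kg·m/s)/(1.673e-27 kg) = 8.063e+01 m/s = 80.625 m/s

(c) The de Broglie wavelength for this momentum:
λ = h/p = (6.626e-34 J·s)/(1.349e-25 kg·m/s) = 4.913e-09 m = 4.913 nm

Note: The de Broglie wavelength is comparable to the localization size, as expected from wave-particle duality.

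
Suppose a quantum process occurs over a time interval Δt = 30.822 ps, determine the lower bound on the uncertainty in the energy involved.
10.678 μeV

Using the energy-time uncertainty principle:
ΔEΔt ≥ ℏ/2

The minimum uncertainty in energy is:
ΔE_min = ℏ/(2Δt)
ΔE_min = (1.055e-34 J·s) / (2 × 3.082e-11 s)
ΔE_min = 1.711e-24 J = 10.678 μeV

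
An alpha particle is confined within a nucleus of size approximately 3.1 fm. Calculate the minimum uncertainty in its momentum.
1.701 × 10^-20 kg·m/s

Using the Heisenberg uncertainty principle:
ΔxΔp ≥ ℏ/2

With Δx ≈ L = 3.100e-15 m (the confinement size):
Δp_min = ℏ/(2Δx)
Δp_min = (1.055e-34 J·s) / (2 × 3.100e-15 m)
Δp_min = 1.701e-20 kg·m/s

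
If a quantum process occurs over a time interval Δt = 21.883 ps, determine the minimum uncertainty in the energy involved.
15.039 μeV

Using the energy-time uncertainty principle:
ΔEΔt ≥ ℏ/2

The minimum uncertainty in energy is:
ΔE_min = ℏ/(2Δt)
ΔE_min = (1.055e-34 J·s) / (2 × 2.188e-11 s)
ΔE_min = 2.410e-24 J = 15.039 μeV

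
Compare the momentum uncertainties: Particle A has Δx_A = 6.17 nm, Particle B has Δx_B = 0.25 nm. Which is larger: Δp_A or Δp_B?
Particle B has the larger minimum momentum uncertainty, by a factor of 24.68.

For each particle, the minimum momentum uncertainty is Δp_min = ℏ/(2Δx):

Particle A: Δp_A = ℏ/(2×6.170e-09 m) = 8.546e-27 kg·m/s
Particle B: Δp_B = ℏ/(2×2.500e-10 m) = 2.109e-25 kg·m/s

Ratio: Δp_B/Δp_A = 24.68

Since Δp_min ∝ 1/Δx, the particle with smaller position uncertainty (B) has larger momentum uncertainty.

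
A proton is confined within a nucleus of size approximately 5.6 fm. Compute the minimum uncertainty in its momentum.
9.416 × 10^-21 kg·m/s

Using the Heisenberg uncertainty principle:
ΔxΔp ≥ ℏ/2

With Δx ≈ L = 5.600e-15 m (the confinement size):
Δp_min = ℏ/(2Δx)
Δp_min = (1.055e-34 J·s) / (2 × 5.600e-15 m)
Δp_min = 9.416e-21 kg·m/s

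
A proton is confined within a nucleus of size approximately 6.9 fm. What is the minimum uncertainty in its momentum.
7.642 × 10^-21 kg·m/s

Using the Heisenberg uncertainty principle:
ΔxΔp ≥ ℏ/2

With Δx ≈ L = 6.900e-15 m (the confinement size):
Δp_min = ℏ/(2Δx)
Δp_min = (1.055e-34 J·s) / (2 × 6.900e-15 m)
Δp_min = 7.642e-21 kg·m/s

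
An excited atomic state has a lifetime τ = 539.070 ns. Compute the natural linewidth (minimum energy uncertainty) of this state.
610.507 peV

Using the energy-time uncertainty principle:
ΔEΔt ≥ ℏ/2

The lifetime τ represents the time uncertainty Δt.
The natural linewidth (minimum energy uncertainty) is:

ΔE = ℏ/(2τ)
ΔE = (1.055e-34 J·s) / (2 × 5.391e-07 s)
ΔE = 9.781e-29 J = 610.507 peV

This natural linewidth limits the precision of spectroscopic measurements.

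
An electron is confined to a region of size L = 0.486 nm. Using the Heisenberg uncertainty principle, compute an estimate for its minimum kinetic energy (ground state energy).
40.326 meV

Using the uncertainty principle to estimate ground state energy:

1. The position uncertainty is approximately the confinement size:
   Δx ≈ L = 4.860e-10 m

2. From ΔxΔp ≥ ℏ/2, the minimum momentum uncertainty is:
   Δp ≈ ℏ/(2L) = 1.085e-25 kg·m/s

3. The kinetic energy is approximately:
   KE ≈ (Δp)²/(2m) = (1.085e-25)²/(2 × 9.109e-31 kg)
   KE ≈ 6.461e-21 J = 40.326 meV

This is an order-of-magnitude estimate of the ground state energy.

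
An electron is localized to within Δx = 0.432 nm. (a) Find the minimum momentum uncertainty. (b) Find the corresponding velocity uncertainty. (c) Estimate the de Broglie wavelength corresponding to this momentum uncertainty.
(a) Δp_min = 1.221 × 10^-25 kg·m/s
(b) Δv_min = 133.990 km/s
(c) λ_dB = 5.429 nm

Step-by-step:

(a) From the uncertainty principle:
Δp_min = ℏ/(2Δx) = (1.055e-34 J·s)/(2 × 4.320e-10 m) = 1.221e-25 kg·m/s

(b) The velocity uncertainty:
Δv = Δp/m = (1.221e-25 kg·m/s)/(9.109e-31 kg) = 1.340e+05 m/s = 133.990 km/s

(c) The de Broglie wavelength for this momentum:
λ = h/p = (6.626e-34 J·s)/(1.221e-25 kg·m/s) = 5.429e-09 m = 5.429 nm

Note: The de Broglie wavelength is comparable to the localization size, as expected from wave-particle duality.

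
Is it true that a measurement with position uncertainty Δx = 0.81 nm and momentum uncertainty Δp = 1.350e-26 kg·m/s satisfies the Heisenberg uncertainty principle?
No, it violates the uncertainty principle (impossible measurement).

Calculate the product ΔxΔp:
ΔxΔp = (8.100e-10 m) × (1.350e-26 kg·m/s)
ΔxΔp = 1.094e-35 J·s

Compare to the minimum allowed value ℏ/2:
ℏ/2 = 5.273e-35 J·s

Since ΔxΔp = 1.094e-35 J·s < 5.273e-35 J·s = ℏ/2,
the measurement violates the uncertainty principle.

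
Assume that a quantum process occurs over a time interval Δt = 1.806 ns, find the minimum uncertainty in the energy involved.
182.229 neV

Using the energy-time uncertainty principle:
ΔEΔt ≥ ℏ/2

The minimum uncertainty in energy is:
ΔE_min = ℏ/(2Δt)
ΔE_min = (1.055e-34 J·s) / (2 × 1.806e-09 s)
ΔE_min = 2.920e-26 J = 182.229 neV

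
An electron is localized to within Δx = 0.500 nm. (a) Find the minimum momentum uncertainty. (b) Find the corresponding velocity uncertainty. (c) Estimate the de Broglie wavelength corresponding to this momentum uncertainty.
(a) Δp_min = 1.055 × 10^-25 kg·m/s
(b) Δv_min = 115.768 km/s
(c) λ_dB = 6.283 nm

Step-by-step:

(a) From the uncertainty principle:
Δp_min = ℏ/(2Δx) = (1.055e-34 J·s)/(2 × 5.000e-10 m) = 1.055e-25 kg·m/s

(b) The velocity uncertainty:
Δv = Δp/m = (1.055e-25 kg·m/s)/(9.109e-31 kg) = 1.158e+05 m/s = 115.768 km/s

(c) The de Broglie wavelength for this momentum:
λ = h/p = (6.626e-34 J·s)/(1.055e-25 kg·m/s) = 6.283e-09 m = 6.283 nm

Note: The de Broglie wavelength is comparable to the localization size, as expected from wave-particle duality.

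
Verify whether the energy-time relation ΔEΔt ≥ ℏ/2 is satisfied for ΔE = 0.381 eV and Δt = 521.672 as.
No, it violates the uncertainty relation.

Calculate the product ΔEΔt:
ΔE = 0.381 eV = 6.104e-20 J
ΔEΔt = (6.104e-20 J) × (5.217e-16 s)
ΔEΔt = 3.184e-35 J·s

Compare to the minimum allowed value ℏ/2:
ℏ/2 = 5.273e-35 J·s

Since ΔEΔt = 3.184e-35 J·s < 5.273e-35 J·s = ℏ/2,
this violates the uncertainty relation.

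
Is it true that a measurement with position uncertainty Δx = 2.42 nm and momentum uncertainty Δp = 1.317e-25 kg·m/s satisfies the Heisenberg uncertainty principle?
Yes, it satisfies the uncertainty principle.

Calculate the product ΔxΔp:
ΔxΔp = (2.420e-09 m) × (1.317e-25 kg·m/s)
ΔxΔp = 3.187e-34 J·s

Compare to the minimum allowed value ℏ/2:
ℏ/2 = 5.273e-35 J·s

Since ΔxΔp = 3.187e-34 J·s ≥ 5.273e-35 J·s = ℏ/2,
the measurement satisfies the uncertainty principle.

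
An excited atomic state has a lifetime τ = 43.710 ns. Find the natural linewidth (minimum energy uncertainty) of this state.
7.529 neV

Using the energy-time uncertainty principle:
ΔEΔt ≥ ℏ/2

The lifetime τ represents the time uncertainty Δt.
The natural linewidth (minimum energy uncertainty) is:

ΔE = ℏ/(2τ)
ΔE = (1.055e-34 J·s) / (2 × 4.371e-08 s)
ΔE = 1.206e-27 J = 7.529 neV

This natural linewidth limits the precision of spectroscopic measurements.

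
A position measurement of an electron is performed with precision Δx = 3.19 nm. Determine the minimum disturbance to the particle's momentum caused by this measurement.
1.653 × 10^-26 kg·m/s

The uncertainty principle implies that measuring position disturbs momentum:
ΔxΔp ≥ ℏ/2

When we measure position with precision Δx, we necessarily introduce a momentum uncertainty:
Δp ≥ ℏ/(2Δx)
Δp_min = (1.055e-34 J·s) / (2 × 3.190e-09 m)
Δp_min = 1.653e-26 kg·m/s

The more precisely we measure position, the greater the momentum disturbance.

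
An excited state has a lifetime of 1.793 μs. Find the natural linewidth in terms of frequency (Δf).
44.382 kHz

Using the energy-time uncertainty principle and E = hf:
ΔEΔt ≥ ℏ/2
hΔf·Δt ≥ ℏ/2

The minimum frequency uncertainty is:
Δf = ℏ/(2hτ) = 1/(4πτ)
Δf = 1/(4π × 1.793e-06 s)
Δf = 4.438e+04 Hz = 44.382 kHz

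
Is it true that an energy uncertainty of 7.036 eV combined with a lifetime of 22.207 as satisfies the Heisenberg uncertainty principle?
No, it violates the uncertainty relation.

Calculate the product ΔEΔt:
ΔE = 7.036 eV = 1.127e-18 J
ΔEΔt = (1.127e-18 J) × (2.221e-17 s)
ΔEΔt = 2.503e-35 J·s

Compare to the minimum allowed value ℏ/2:
ℏ/2 = 5.273e-35 J·s

Since ΔEΔt = 2.503e-35 J·s < 5.273e-35 J·s = ℏ/2,
this violates the uncertainty relation.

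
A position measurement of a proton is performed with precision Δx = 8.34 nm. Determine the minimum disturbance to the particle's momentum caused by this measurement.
6.322 × 10^-27 kg·m/s

The uncertainty principle implies that measuring position disturbs momentum:
ΔxΔp ≥ ℏ/2

When we measure position with precision Δx, we necessarily introduce a momentum uncertainty:
Δp ≥ ℏ/(2Δx)
Δp_min = (1.055e-34 J·s) / (2 × 8.340e-09 m)
Δp_min = 6.322e-27 kg·m/s

The more precisely we measure position, the greater the momentum disturbance.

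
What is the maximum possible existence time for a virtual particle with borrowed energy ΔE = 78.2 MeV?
4.209 ys

Using the energy-time uncertainty principle:
ΔEΔt ≥ ℏ/2

For a virtual particle borrowing energy ΔE, the maximum lifetime is:
Δt_max = ℏ/(2ΔE)

Converting energy:
ΔE = 78.2 MeV = 1.253e-11 J

Δt_max = (1.055e-34 J·s) / (2 × 1.253e-11 J)
Δt_max = 4.209e-24 s = 4.209 ys

Virtual particles with higher borrowed energy exist for shorter times.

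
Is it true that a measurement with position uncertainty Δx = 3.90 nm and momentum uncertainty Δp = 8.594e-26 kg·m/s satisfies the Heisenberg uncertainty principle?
Yes, it satisfies the uncertainty principle.

Calculate the product ΔxΔp:
ΔxΔp = (3.900e-09 m) × (8.594e-26 kg·m/s)
ΔxΔp = 3.352e-34 J·s

Compare to the minimum allowed value ℏ/2:
ℏ/2 = 5.273e-35 J·s

Since ΔxΔp = 3.352e-34 J·s ≥ 5.273e-35 J·s = ℏ/2,
the measurement satisfies the uncertainty principle.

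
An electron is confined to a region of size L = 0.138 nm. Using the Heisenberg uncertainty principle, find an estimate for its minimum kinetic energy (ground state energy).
500.155 meV

Using the uncertainty principle to estimate ground state energy:

1. The position uncertainty is approximately the confinement size:
   Δx ≈ L = 1.380e-10 m

2. From ΔxΔp ≥ ℏ/2, the minimum momentum uncertainty is:
   Δp ≈ ℏ/(2L) = 3.821e-25 kg·m/s

3. The kinetic energy is approximately:
   KE ≈ (Δp)²/(2m) = (3.821e-25)²/(2 × 9.109e-31 kg)
   KE ≈ 8.013e-20 J = 500.155 meV

This is an order-of-magnitude estimate of the ground state energy.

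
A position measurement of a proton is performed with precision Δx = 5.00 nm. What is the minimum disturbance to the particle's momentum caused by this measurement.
1.055 × 10^-26 kg·m/s

The uncertainty principle implies that measuring position disturbs momentum:
ΔxΔp ≥ ℏ/2

When we measure position with precision Δx, we necessarily introduce a momentum uncertainty:
Δp ≥ ℏ/(2Δx)
Δp_min = (1.055e-34 J·s) / (2 × 5.000e-09 m)
Δp_min = 1.055e-26 kg·m/s

The more precisely we measure position, the greater the momentum disturbance.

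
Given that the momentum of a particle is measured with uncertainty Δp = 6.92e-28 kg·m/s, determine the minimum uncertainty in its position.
76.197 nm

Using the Heisenberg uncertainty principle:
ΔxΔp ≥ ℏ/2

The minimum uncertainty in position is:
Δx_min = ℏ/(2Δp)
Δx_min = (1.055e-34 J·s) / (2 × 6.920e-28 kg·m/s)
Δx_min = 7.620e-08 m = 76.197 nm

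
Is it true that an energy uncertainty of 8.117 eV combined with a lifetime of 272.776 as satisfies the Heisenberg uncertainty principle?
Yes, it satisfies the uncertainty relation.

Calculate the product ΔEΔt:
ΔE = 8.117 eV = 1.300e-18 J
ΔEΔt = (1.300e-18 J) × (2.728e-16 s)
ΔEΔt = 3.547e-34 J·s

Compare to the minimum allowed value ℏ/2:
ℏ/2 = 5.273e-35 J·s

Since ΔEΔt = 3.547e-34 J·s ≥ 5.273e-35 J·s = ℏ/2,
this satisfies the uncertainty relation.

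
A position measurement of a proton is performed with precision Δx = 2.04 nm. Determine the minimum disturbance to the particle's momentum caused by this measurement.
2.585 × 10^-26 kg·m/s

The uncertainty principle implies that measuring position disturbs momentum:
ΔxΔp ≥ ℏ/2

When we measure position with precision Δx, we necessarily introduce a momentum uncertainty:
Δp ≥ ℏ/(2Δx)
Δp_min = (1.055e-34 J·s) / (2 × 2.040e-09 m)
Δp_min = 2.585e-26 kg·m/s

The more precisely we measure position, the greater the momentum disturbance.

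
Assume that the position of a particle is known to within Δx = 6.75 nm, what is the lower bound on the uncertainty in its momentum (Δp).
7.812 × 10^-27 kg·m/s

Using the Heisenberg uncertainty principle:
ΔxΔp ≥ ℏ/2

The minimum uncertainty in momentum is:
Δp_min = ℏ/(2Δx)
Δp_min = (1.055e-34 J·s) / (2 × 6.750e-09 m)
Δp_min = 7.812e-27 kg·m/s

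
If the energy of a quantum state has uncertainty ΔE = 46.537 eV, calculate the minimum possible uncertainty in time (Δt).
7.072 as

Using the energy-time uncertainty principle:
ΔEΔt ≥ ℏ/2

The minimum uncertainty in time is:
Δt_min = ℏ/(2ΔE)
Δt_min = (1.055e-34 J·s) / (2 × 7.456e-18 J)
Δt_min = 7.072e-18 s = 7.072 as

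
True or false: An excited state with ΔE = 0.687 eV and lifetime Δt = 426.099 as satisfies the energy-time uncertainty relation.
No, it violates the uncertainty relation.

Calculate the product ΔEΔt:
ΔE = 0.687 eV = 1.101e-19 J
ΔEΔt = (1.101e-19 J) × (4.261e-16 s)
ΔEΔt = 4.690e-35 J·s

Compare to the minimum allowed value ℏ/2:
ℏ/2 = 5.273e-35 J·s

Since ΔEΔt = 4.690e-35 J·s < 5.273e-35 J·s = ℏ/2,
this violates the uncertainty relation.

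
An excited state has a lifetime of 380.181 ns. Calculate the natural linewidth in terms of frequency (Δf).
209.315 kHz

Using the energy-time uncertainty principle and E = hf:
ΔEΔt ≥ ℏ/2
hΔf·Δt ≥ ℏ/2

The minimum frequency uncertainty is:
Δf = ℏ/(2hτ) = 1/(4πτ)
Δf = 1/(4π × 3.802e-07 s)
Δf = 2.093e+05 Hz = 209.315 kHz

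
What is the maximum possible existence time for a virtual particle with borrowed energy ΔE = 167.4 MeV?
1.966 ys

Using the energy-time uncertainty principle:
ΔEΔt ≥ ℏ/2

For a virtual particle borrowing energy ΔE, the maximum lifetime is:
Δt_max = ℏ/(2ΔE)

Converting energy:
ΔE = 167.4 MeV = 2.682e-11 J

Δt_max = (1.055e-34 J·s) / (2 × 2.682e-11 J)
Δt_max = 1.966e-24 s = 1.966 ys

Virtual particles with higher borrowed energy exist for shorter times.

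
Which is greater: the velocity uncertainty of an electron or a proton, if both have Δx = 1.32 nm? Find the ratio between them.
The electron has the larger minimum velocity uncertainty, by a ratio of 1836.2.

For both particles, Δp_min = ℏ/(2Δx) = 3.995e-26 kg·m/s (same for both).

The velocity uncertainty is Δv = Δp/m:
- electron: Δv = 3.995e-26 / 9.109e-31 = 4.385e+04 m/s = 43.851 km/s
- proton: Δv = 3.995e-26 / 1.673e-27 = 2.388e+01 m/s = 23.882 m/s

Ratio: 4.385e+04 / 2.388e+01 = 1836.2

The lighter particle has larger velocity uncertainty because Δv ∝ 1/m.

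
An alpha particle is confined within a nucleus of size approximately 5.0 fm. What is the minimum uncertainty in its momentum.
1.055 × 10^-20 kg·m/s

Using the Heisenberg uncertainty principle:
ΔxΔp ≥ ℏ/2

With Δx ≈ L = 5.000e-15 m (the confinement size):
Δp_min = ℏ/(2Δx)
Δp_min = (1.055e-34 J·s) / (2 × 5.000e-15 m)
Δp_min = 1.055e-20 kg·m/s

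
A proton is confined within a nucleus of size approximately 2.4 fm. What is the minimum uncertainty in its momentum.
2.197 × 10^-20 kg·m/s

Using the Heisenberg uncertainty principle:
ΔxΔp ≥ ℏ/2

With Δx ≈ L = 2.400e-15 m (the confinement size):
Δp_min = ℏ/(2Δx)
Δp_min = (1.055e-34 J·s) / (2 × 2.400e-15 m)
Δp_min = 2.197e-20 kg·m/s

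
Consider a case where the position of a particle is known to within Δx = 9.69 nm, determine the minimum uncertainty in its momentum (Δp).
5.442 × 10^-27 kg·m/s

Using the Heisenberg uncertainty principle:
ΔxΔp ≥ ℏ/2

The minimum uncertainty in momentum is:
Δp_min = ℏ/(2Δx)
Δp_min = (1.055e-34 J·s) / (2 × 9.690e-09 m)
Δp_min = 5.442e-27 kg·m/s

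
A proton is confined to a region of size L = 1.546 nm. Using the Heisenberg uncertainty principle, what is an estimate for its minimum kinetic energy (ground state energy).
2.170 μeV

Using the uncertainty principle to estimate ground state energy:

1. The position uncertainty is approximately the confinement size:
   Δx ≈ L = 1.546e-09 m

2. From ΔxΔp ≥ ℏ/2, the minimum momentum uncertainty is:
   Δp ≈ ℏ/(2L) = 3.411e-26 kg·m/s

3. The kinetic energy is approximately:
   KE ≈ (Δp)²/(2m) = (3.411e-26)²/(2 × 1.673e-27 kg)
   KE ≈ 3.477e-25 J = 2.170 μeV

This is an order-of-magnitude estimate of the ground state energy.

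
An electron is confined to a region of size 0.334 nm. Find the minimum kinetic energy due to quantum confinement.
85.383 meV

Using the uncertainty principle:

1. Position uncertainty: Δx ≈ 3.340e-10 m
2. Minimum momentum uncertainty: Δp = ℏ/(2Δx) = 1.579e-25 kg·m/s
3. Minimum kinetic energy:
   KE = (Δp)²/(2m) = (1.579e-25)²/(2 × 9.109e-31 kg)
   KE = 1.368e-20 J = 85.383 meV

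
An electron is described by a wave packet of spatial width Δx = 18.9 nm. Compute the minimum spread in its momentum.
2.790 × 10^-27 kg·m/s

For a wave packet, the spatial width Δx and momentum spread Δp are related by the uncertainty principle:
ΔxΔp ≥ ℏ/2

The minimum momentum spread is:
Δp_min = ℏ/(2Δx)
Δp_min = (1.055e-34 J·s) / (2 × 1.890e-08 m)
Δp_min = 2.790e-27 kg·m/s

A wave packet cannot have both a well-defined position and well-defined momentum.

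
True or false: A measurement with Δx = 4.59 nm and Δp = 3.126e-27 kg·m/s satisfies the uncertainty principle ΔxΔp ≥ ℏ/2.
No, it violates the uncertainty principle (impossible measurement).

Calculate the product ΔxΔp:
ΔxΔp = (4.590e-09 m) × (3.126e-27 kg·m/s)
ΔxΔp = 1.435e-35 J·s

Compare to the minimum allowed value ℏ/2:
ℏ/2 = 5.273e-35 J·s

Since ΔxΔp = 1.435e-35 J·s < 5.273e-35 J·s = ℏ/2,
the measurement violates the uncertainty principle.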